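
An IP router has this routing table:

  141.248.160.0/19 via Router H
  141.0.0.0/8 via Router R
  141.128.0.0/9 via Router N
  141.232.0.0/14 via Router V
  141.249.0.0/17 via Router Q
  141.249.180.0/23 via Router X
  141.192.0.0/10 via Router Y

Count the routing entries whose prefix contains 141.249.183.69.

3

Prefixes containing 141.249.183.69:
  141.0.0.0/8 (141.0.0.0 - 141.255.255.255)
  141.128.0.0/9 (141.128.0.0 - 141.255.255.255)
  141.192.0.0/10 (141.192.0.0 - 141.255.255.255)
Total matching entries: 3.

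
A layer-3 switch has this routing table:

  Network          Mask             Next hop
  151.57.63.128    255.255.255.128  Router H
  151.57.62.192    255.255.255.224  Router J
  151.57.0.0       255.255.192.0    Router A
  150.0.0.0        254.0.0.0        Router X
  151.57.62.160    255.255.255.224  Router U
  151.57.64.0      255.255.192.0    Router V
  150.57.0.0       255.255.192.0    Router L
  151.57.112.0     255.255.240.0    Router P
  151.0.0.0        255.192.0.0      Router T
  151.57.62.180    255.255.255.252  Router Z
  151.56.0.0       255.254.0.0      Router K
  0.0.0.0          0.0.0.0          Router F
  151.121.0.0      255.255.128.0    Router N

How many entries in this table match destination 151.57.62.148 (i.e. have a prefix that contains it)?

5

Prefixes containing 151.57.62.148:
  0.0.0.0/0 (default, matches everything)
  150.0.0.0/7 (150.0.0.0 - 151.255.255.255)
  151.0.0.0/10 (151.0.0.0 - 151.63.255.255)
  151.56.0.0/15 (151.56.0.0 - 151.57.255.255)
  151.57.0.0/18 (151.57.0.0 - 151.57.63.255)
Total matching entries: 5.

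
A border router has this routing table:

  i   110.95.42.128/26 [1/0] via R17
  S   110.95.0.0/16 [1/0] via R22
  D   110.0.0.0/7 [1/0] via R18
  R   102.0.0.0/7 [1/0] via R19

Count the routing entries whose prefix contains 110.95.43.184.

2

Prefixes containing 110.95.43.184:
  110.0.0.0/7 (110.0.0.0 - 111.255.255.255)
  110.95.0.0/16 (110.95.0.0 - 110.95.255.255)
Total matching entries: 2.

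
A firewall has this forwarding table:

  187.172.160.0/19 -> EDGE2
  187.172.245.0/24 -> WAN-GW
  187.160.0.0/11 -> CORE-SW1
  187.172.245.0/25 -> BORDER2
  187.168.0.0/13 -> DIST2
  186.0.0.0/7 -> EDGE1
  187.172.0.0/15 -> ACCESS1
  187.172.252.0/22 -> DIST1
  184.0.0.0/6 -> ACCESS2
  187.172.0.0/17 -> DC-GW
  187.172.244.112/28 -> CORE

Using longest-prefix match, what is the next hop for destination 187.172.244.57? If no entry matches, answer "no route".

Routes whose prefix contains 187.172.244.57:
  184.0.0.0/6 (184.0.0.0 - 187.255.255.255) -> ACCESS2
  186.0.0.0/7 (186.0.0.0 - 187.255.255.255) -> EDGE1
  187.160.0.0/11 (187.160.0.0 - 187.191.255.255) -> CORE-SW1
  187.168.0.0/13 (187.168.0.0 - 187.175.255.255) -> DIST2
  187.172.0.0/15 (187.172.0.0 - 187.173.255.255) -> ACCESS1
More-specific entries that do NOT match:
  187.172.244.112/28 (187.172.244.112 - 187.172.244.127) does not contain 187.172.244.57
  187.172.245.0/25 (187.172.245.0 - 187.172.245.127) does not contain 187.172.244.57
  187.172.245.0/24 (187.172.245.0 - 187.172.245.255) does not contain 187.172.244.57
  187.172.252.0/22 (187.172.252.0 - 187.172.255.255) does not contain 187.172.244.57
  187.172.160.0/19 (187.172.160.0 - 187.172.191.255) does not contain 187.172.244.57
  187.172.0.0/17 (187.172.0.0 - 187.172.127.255) does not contain 187.172.244.57
Longest matching prefix is /15 -> next hop ACCESS1.

ACCESS1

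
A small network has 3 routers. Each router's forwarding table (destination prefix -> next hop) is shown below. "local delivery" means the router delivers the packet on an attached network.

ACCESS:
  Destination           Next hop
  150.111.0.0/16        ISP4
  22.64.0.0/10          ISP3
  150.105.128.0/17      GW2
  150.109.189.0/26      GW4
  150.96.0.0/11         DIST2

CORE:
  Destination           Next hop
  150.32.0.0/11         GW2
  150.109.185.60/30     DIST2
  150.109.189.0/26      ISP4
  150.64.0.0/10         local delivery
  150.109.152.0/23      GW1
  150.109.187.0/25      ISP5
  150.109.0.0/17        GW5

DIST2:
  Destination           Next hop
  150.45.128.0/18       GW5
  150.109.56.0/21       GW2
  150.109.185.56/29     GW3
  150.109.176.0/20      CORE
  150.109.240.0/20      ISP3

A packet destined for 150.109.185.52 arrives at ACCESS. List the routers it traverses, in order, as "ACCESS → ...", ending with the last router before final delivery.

ACCESS → DIST2 → CORE

At ACCESS: longest match for 150.109.185.52 is 150.96.0.0/11 -> DIST2
At DIST2: longest match for 150.109.185.52 is 150.109.176.0/20 -> CORE
At CORE: longest match for 150.109.185.52 is 150.64.0.0/10 -> local delivery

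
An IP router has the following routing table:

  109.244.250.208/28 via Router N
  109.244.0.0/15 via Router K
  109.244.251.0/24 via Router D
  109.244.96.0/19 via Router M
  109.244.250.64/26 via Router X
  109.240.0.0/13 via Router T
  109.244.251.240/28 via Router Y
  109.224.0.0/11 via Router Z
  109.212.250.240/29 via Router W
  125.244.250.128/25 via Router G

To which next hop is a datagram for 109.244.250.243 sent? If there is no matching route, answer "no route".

Router K

Routes whose prefix contains 109.244.250.243:
  109.224.0.0/11 (109.224.0.0 - 109.255.255.255) -> Router Z
  109.240.0.0/13 (109.240.0.0 - 109.247.255.255) -> Router T
  109.244.0.0/15 (109.244.0.0 - 109.245.255.255) -> Router K
More-specific entries that do NOT match:
  109.212.250.240/29 (109.212.250.240 - 109.212.250.247) does not contain 109.244.250.243
  109.244.250.208/28 (109.244.250.208 - 109.244.250.223) does not contain 109.244.250.243
  109.244.251.240/28 (109.244.251.240 - 109.244.251.255) does not contain 109.244.250.243
  109.244.250.64/26 (109.244.250.64 - 109.244.250.127) does not contain 109.244.250.243
  125.244.250.128/25 (125.244.250.128 - 125.244.250.255) does not contain 109.244.250.243
  109.244.251.0/24 (109.244.251.0 - 109.244.251.255) does not contain 109.244.250.243
  109.244.96.0/19 (109.244.96.0 - 109.244.127.255) does not contain 109.244.250.243
Longest matching prefix is /15 -> next hop Router K.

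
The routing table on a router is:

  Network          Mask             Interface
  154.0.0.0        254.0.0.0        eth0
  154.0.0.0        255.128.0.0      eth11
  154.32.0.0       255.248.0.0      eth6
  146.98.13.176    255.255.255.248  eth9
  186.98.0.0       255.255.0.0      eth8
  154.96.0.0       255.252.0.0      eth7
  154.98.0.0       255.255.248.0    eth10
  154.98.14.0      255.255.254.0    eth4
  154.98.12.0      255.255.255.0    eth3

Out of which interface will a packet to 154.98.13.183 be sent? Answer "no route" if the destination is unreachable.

eth7

Routes whose prefix contains 154.98.13.183:
  154.0.0.0/7 (154.0.0.0 - 155.255.255.255) -> eth0
  154.0.0.0/9 (154.0.0.0 - 154.127.255.255) -> eth11
  154.96.0.0/14 (154.96.0.0 - 154.99.255.255) -> eth7
More-specific entries that do NOT match:
  146.98.13.176/29 (146.98.13.176 - 146.98.13.183) does not contain 154.98.13.183
  154.98.12.0/24 (154.98.12.0 - 154.98.12.255) does not contain 154.98.13.183
  154.98.14.0/23 (154.98.14.0 - 154.98.15.255) does not contain 154.98.13.183
  154.98.0.0/21 (154.98.0.0 - 154.98.7.255) does not contain 154.98.13.183
  186.98.0.0/16 (186.98.0.0 - 186.98.255.255) does not contain 154.98.13.183
Longest matching prefix is /14 -> interface eth7.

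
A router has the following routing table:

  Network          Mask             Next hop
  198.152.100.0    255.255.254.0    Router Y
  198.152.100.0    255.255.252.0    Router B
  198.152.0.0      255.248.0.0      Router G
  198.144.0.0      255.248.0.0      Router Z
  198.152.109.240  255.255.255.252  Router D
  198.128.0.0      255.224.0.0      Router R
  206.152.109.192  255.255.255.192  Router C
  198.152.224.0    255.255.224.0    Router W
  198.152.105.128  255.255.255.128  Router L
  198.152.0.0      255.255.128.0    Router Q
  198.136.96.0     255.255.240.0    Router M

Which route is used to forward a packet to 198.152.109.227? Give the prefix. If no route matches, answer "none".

Entries matching 198.152.109.227:
  198.128.0.0/11 (198.128.0.0 - 198.159.255.255)
  198.152.0.0/13 (198.152.0.0 - 198.159.255.255)
  198.152.0.0/17 (198.152.0.0 - 198.152.127.255)
Most specific is 198.152.0.0/17.

198.152.0.0/17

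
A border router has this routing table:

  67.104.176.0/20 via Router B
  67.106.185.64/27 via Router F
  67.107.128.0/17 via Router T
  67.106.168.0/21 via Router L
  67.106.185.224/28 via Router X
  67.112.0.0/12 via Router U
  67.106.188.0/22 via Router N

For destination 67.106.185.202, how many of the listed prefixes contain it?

No listed prefix contains 67.106.185.202.
Total matching entries: 0.

0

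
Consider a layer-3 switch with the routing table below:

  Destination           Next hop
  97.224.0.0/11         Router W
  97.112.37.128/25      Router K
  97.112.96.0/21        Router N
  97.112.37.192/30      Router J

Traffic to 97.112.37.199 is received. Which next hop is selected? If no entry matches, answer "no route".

Router K

Routes whose prefix contains 97.112.37.199:
  97.112.37.128/25 (97.112.37.128 - 97.112.37.255) -> Router K
More-specific entries that do NOT match:
  97.112.37.192/30 (97.112.37.192 - 97.112.37.195) does not contain 97.112.37.199
Longest matching prefix is /25 -> next hop Router K.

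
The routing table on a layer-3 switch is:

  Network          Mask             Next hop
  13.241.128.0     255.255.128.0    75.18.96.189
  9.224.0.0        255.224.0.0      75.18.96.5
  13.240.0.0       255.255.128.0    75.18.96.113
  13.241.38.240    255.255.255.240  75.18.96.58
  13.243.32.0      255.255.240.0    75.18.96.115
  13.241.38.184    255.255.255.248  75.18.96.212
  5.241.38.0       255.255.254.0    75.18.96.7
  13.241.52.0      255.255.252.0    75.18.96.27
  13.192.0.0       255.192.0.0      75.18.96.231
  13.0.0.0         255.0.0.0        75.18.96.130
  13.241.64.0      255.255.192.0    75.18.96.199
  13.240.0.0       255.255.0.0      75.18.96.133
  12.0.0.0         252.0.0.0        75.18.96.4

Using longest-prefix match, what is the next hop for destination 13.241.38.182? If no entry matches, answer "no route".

Routes whose prefix contains 13.241.38.182:
  12.0.0.0/6 (12.0.0.0 - 15.255.255.255) -> 75.18.96.4
  13.0.0.0/8 (13.0.0.0 - 13.255.255.255) -> 75.18.96.130
  13.192.0.0/10 (13.192.0.0 - 13.255.255.255) -> 75.18.96.231
More-specific entries that do NOT match:
  13.241.38.184/29 (13.241.38.184 - 13.241.38.191) does not contain 13.241.38.182
  13.241.38.240/28 (13.241.38.240 - 13.241.38.255) does not contain 13.241.38.182
  5.241.38.0/23 (5.241.38.0 - 5.241.39.255) does not contain 13.241.38.182
  13.241.52.0/22 (13.241.52.0 - 13.241.55.255) does not contain 13.241.38.182
  13.243.32.0/20 (13.243.32.0 - 13.243.47.255) does not contain 13.241.38.182
  13.241.64.0/18 (13.241.64.0 - 13.241.127.255) does not contain 13.241.38.182
  13.241.128.0/17 (13.241.128.0 - 13.241.255.255) does not contain 13.241.38.182
  13.240.0.0/17 (13.240.0.0 - 13.240.127.255) does not contain 13.241.38.182
  13.240.0.0/16 (13.240.0.0 - 13.240.255.255) does not contain 13.241.38.182
  9.224.0.0/11 (9.224.0.0 - 9.255.255.255) does not contain 13.241.38.182
Longest matching prefix is /10 -> next hop 75.18.96.231.

75.18.96.231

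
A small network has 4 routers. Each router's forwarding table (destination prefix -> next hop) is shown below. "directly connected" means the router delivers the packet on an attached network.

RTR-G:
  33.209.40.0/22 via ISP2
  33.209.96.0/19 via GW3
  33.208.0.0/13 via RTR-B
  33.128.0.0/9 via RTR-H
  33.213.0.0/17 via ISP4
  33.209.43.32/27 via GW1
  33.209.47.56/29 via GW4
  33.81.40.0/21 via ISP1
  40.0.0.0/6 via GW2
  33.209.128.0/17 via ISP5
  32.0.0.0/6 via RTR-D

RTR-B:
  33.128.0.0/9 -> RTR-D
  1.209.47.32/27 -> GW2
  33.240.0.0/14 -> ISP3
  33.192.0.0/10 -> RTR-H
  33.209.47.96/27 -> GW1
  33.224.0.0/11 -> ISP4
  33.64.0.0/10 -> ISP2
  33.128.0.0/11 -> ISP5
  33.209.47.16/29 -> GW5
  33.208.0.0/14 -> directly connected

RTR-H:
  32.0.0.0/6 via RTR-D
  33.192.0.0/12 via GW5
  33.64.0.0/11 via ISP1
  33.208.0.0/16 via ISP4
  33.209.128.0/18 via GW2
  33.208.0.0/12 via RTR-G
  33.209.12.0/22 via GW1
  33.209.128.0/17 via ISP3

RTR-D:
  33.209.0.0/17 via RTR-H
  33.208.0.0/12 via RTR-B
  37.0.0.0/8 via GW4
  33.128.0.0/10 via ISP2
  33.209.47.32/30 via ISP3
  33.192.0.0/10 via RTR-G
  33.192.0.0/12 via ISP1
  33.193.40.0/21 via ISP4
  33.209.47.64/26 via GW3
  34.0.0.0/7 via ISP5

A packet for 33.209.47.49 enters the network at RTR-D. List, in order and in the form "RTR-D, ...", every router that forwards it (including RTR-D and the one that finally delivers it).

RTR-D, RTR-H, RTR-G, RTR-B

At RTR-D: longest match for 33.209.47.49 is 33.209.0.0/17 -> RTR-H
At RTR-H: longest match for 33.209.47.49 is 33.208.0.0/12 -> RTR-G
At RTR-G: longest match for 33.209.47.49 is 33.208.0.0/13 -> RTR-B
At RTR-B: longest match for 33.209.47.49 is 33.208.0.0/14 -> directly connected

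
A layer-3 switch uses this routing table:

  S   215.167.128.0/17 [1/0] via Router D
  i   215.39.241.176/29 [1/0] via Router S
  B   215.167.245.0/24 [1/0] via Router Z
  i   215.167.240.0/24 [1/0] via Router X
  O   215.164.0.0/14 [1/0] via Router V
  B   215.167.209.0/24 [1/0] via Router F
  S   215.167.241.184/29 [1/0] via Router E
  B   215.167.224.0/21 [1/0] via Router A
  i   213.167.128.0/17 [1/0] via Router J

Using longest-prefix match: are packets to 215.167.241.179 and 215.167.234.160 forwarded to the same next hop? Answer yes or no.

215.167.241.179: longest match 215.167.128.0/17 -> Router D
215.167.234.160: longest match 215.167.128.0/17 -> Router D

yes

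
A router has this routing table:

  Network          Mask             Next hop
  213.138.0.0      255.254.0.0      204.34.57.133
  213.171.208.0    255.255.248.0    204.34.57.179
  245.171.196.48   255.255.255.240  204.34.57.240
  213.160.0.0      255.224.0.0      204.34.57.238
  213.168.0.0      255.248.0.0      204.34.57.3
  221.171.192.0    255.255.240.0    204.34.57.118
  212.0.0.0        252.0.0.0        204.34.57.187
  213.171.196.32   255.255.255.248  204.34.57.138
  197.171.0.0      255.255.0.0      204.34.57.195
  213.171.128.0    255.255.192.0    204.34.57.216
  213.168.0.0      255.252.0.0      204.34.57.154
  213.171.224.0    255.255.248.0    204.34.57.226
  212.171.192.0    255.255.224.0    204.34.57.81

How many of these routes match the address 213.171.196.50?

4

Prefixes containing 213.171.196.50:
  212.0.0.0/6 (212.0.0.0 - 215.255.255.255)
  213.160.0.0/11 (213.160.0.0 - 213.191.255.255)
  213.168.0.0/13 (213.168.0.0 - 213.175.255.255)
  213.168.0.0/14 (213.168.0.0 - 213.171.255.255)
Total matching entries: 4.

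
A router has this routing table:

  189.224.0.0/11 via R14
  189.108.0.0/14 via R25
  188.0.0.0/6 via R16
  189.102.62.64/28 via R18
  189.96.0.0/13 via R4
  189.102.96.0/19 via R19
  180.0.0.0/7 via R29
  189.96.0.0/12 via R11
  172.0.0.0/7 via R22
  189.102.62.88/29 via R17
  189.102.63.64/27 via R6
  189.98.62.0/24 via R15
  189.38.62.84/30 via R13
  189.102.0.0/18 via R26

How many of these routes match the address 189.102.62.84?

Prefixes containing 189.102.62.84:
  188.0.0.0/6 (188.0.0.0 - 191.255.255.255)
  189.96.0.0/12 (189.96.0.0 - 189.111.255.255)
  189.96.0.0/13 (189.96.0.0 - 189.103.255.255)
  189.102.0.0/18 (189.102.0.0 - 189.102.63.255)
Total matching entries: 4.

4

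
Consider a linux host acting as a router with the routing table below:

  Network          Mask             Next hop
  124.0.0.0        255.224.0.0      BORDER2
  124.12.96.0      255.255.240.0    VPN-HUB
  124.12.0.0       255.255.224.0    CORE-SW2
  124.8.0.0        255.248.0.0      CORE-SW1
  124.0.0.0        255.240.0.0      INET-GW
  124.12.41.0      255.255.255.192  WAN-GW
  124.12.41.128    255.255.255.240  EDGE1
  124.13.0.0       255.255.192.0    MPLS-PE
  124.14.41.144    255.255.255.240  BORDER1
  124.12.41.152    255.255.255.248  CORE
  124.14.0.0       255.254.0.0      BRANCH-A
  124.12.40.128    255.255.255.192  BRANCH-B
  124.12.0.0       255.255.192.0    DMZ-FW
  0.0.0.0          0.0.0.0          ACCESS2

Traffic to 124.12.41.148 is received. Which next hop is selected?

Routes whose prefix contains 124.12.41.148:
  0.0.0.0/0 (default, matches everything) -> ACCESS2
  124.0.0.0/11 (124.0.0.0 - 124.31.255.255) -> BORDER2
  124.0.0.0/12 (124.0.0.0 - 124.15.255.255) -> INET-GW
  124.8.0.0/13 (124.8.0.0 - 124.15.255.255) -> CORE-SW1
  124.12.0.0/18 (124.12.0.0 - 124.12.63.255) -> DMZ-FW
More-specific entries that do NOT match:
  124.12.41.152/29 (124.12.41.152 - 124.12.41.159) does not contain 124.12.41.148
  124.12.41.128/28 (124.12.41.128 - 124.12.41.143) does not contain 124.12.41.148
  124.14.41.144/28 (124.14.41.144 - 124.14.41.159) does not contain 124.12.41.148
  124.12.41.0/26 (124.12.41.0 - 124.12.41.63) does not contain 124.12.41.148
  124.12.40.128/26 (124.12.40.128 - 124.12.40.191) does not contain 124.12.41.148
  124.12.96.0/20 (124.12.96.0 - 124.12.111.255) does not contain 124.12.41.148
  124.12.0.0/19 (124.12.0.0 - 124.12.31.255) does not contain 124.12.41.148
Longest matching prefix is /18 -> next hop DMZ-FW.

DMZ-FW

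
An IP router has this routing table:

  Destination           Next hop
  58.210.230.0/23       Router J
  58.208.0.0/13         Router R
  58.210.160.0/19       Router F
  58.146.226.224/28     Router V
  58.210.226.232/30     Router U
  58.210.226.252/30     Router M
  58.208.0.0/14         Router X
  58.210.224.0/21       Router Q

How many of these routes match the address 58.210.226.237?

3

Prefixes containing 58.210.226.237:
  58.208.0.0/13 (58.208.0.0 - 58.215.255.255)
  58.208.0.0/14 (58.208.0.0 - 58.211.255.255)
  58.210.224.0/21 (58.210.224.0 - 58.210.231.255)
Total matching entries: 3.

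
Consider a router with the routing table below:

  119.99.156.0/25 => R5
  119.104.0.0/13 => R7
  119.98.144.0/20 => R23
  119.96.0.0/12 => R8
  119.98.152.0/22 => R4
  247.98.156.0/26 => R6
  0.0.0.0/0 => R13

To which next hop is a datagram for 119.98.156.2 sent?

R23

Routes whose prefix contains 119.98.156.2:
  0.0.0.0/0 (default, matches everything) -> R13
  119.96.0.0/12 (119.96.0.0 - 119.111.255.255) -> R8
  119.98.144.0/20 (119.98.144.0 - 119.98.159.255) -> R23
More-specific entries that do NOT match:
  247.98.156.0/26 (247.98.156.0 - 247.98.156.63) does not contain 119.98.156.2
  119.99.156.0/25 (119.99.156.0 - 119.99.156.127) does not contain 119.98.156.2
  119.98.152.0/22 (119.98.152.0 - 119.98.155.255) does not contain 119.98.156.2
Longest matching prefix is /20 -> next hop R23.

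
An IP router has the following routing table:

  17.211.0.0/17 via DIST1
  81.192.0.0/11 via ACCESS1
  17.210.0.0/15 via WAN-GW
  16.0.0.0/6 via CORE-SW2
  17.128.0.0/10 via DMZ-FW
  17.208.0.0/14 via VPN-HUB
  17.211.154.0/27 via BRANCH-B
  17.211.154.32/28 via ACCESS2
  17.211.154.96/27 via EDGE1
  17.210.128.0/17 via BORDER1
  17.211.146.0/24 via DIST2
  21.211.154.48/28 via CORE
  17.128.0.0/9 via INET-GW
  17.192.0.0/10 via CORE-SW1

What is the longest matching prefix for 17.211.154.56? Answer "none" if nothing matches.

Entries matching 17.211.154.56:
  16.0.0.0/6 (16.0.0.0 - 19.255.255.255)
  17.128.0.0/9 (17.128.0.0 - 17.255.255.255)
  17.192.0.0/10 (17.192.0.0 - 17.255.255.255)
  17.208.0.0/14 (17.208.0.0 - 17.211.255.255)
  17.210.0.0/15 (17.210.0.0 - 17.211.255.255)
Most specific is 17.210.0.0/15.

17.210.0.0/15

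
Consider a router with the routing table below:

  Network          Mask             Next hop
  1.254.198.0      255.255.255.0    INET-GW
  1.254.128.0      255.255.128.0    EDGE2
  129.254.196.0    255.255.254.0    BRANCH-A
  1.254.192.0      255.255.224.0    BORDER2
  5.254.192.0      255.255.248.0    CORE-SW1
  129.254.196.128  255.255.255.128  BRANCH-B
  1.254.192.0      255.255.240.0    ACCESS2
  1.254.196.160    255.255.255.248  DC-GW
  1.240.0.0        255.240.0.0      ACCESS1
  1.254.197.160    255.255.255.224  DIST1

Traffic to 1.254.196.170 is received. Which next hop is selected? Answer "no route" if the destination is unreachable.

Routes whose prefix contains 1.254.196.170:
  1.240.0.0/12 (1.240.0.0 - 1.255.255.255) -> ACCESS1
  1.254.128.0/17 (1.254.128.0 - 1.254.255.255) -> EDGE2
  1.254.192.0/19 (1.254.192.0 - 1.254.223.255) -> BORDER2
  1.254.192.0/20 (1.254.192.0 - 1.254.207.255) -> ACCESS2
More-specific entries that do NOT match:
  1.254.196.160/29 (1.254.196.160 - 1.254.196.167) does not contain 1.254.196.170
  1.254.197.160/27 (1.254.197.160 - 1.254.197.191) does not contain 1.254.196.170
  129.254.196.128/25 (129.254.196.128 - 129.254.196.255) does not contain 1.254.196.170
  1.254.198.0/24 (1.254.198.0 - 1.254.198.255) does not contain 1.254.196.170
  129.254.196.0/23 (129.254.196.0 - 129.254.197.255) does not contain 1.254.196.170
  5.254.192.0/21 (5.254.192.0 - 5.254.199.255) does not contain 1.254.196.170
Longest matching prefix is /20 -> next hop ACCESS2.

ACCESS2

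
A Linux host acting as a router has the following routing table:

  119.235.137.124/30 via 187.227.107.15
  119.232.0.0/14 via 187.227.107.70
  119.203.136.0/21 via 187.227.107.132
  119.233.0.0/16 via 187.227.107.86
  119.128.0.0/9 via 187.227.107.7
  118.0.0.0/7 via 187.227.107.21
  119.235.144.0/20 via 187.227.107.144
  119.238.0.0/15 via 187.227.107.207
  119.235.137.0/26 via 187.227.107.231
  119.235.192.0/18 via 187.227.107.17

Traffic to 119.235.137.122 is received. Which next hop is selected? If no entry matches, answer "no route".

Routes whose prefix contains 119.235.137.122:
  118.0.0.0/7 (118.0.0.0 - 119.255.255.255) -> 187.227.107.21
  119.128.0.0/9 (119.128.0.0 - 119.255.255.255) -> 187.227.107.7
  119.232.0.0/14 (119.232.0.0 - 119.235.255.255) -> 187.227.107.70
More-specific entries that do NOT match:
  119.235.137.124/30 (119.235.137.124 - 119.235.137.127) does not contain 119.235.137.122
  119.235.137.0/26 (119.235.137.0 - 119.235.137.63) does not contain 119.235.137.122
  119.203.136.0/21 (119.203.136.0 - 119.203.143.255) does not contain 119.235.137.122
  119.235.144.0/20 (119.235.144.0 - 119.235.159.255) does not contain 119.235.137.122
  119.235.192.0/18 (119.235.192.0 - 119.235.255.255) does not contain 119.235.137.122
  119.233.0.0/16 (119.233.0.0 - 119.233.255.255) does not contain 119.235.137.122
  119.238.0.0/15 (119.238.0.0 - 119.239.255.255) does not contain 119.235.137.122
Longest matching prefix is /14 -> next hop 187.227.107.70.

187.227.107.70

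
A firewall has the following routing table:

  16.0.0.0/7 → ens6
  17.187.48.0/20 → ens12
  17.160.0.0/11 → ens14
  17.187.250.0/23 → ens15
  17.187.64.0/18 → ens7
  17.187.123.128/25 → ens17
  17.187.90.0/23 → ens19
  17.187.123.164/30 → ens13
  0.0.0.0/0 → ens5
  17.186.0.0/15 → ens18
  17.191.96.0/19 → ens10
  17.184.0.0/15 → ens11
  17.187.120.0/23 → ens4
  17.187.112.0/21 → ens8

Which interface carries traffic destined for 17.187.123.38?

ens7

Routes whose prefix contains 17.187.123.38:
  0.0.0.0/0 (default, matches everything) -> ens5
  16.0.0.0/7 (16.0.0.0 - 17.255.255.255) -> ens6
  17.160.0.0/11 (17.160.0.0 - 17.191.255.255) -> ens14
  17.186.0.0/15 (17.186.0.0 - 17.187.255.255) -> ens18
  17.187.64.0/18 (17.187.64.0 - 17.187.127.255) -> ens7
More-specific entries that do NOT match:
  17.187.123.164/30 (17.187.123.164 - 17.187.123.167) does not contain 17.187.123.38
  17.187.123.128/25 (17.187.123.128 - 17.187.123.255) does not contain 17.187.123.38
  17.187.250.0/23 (17.187.250.0 - 17.187.251.255) does not contain 17.187.123.38
  17.187.90.0/23 (17.187.90.0 - 17.187.91.255) does not contain 17.187.123.38
  17.187.120.0/23 (17.187.120.0 - 17.187.121.255) does not contain 17.187.123.38
  17.187.112.0/21 (17.187.112.0 - 17.187.119.255) does not contain 17.187.123.38
  17.187.48.0/20 (17.187.48.0 - 17.187.63.255) does not contain 17.187.123.38
  17.191.96.0/19 (17.191.96.0 - 17.191.127.255) does not contain 17.187.123.38
Longest matching prefix is /18 -> interface ens7.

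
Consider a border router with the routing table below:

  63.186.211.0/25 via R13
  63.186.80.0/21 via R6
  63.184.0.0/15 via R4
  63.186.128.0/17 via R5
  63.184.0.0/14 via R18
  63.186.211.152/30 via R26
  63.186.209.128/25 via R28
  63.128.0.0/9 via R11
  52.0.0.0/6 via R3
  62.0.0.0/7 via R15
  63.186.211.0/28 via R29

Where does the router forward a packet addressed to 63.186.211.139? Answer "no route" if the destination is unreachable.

R5

Routes whose prefix contains 63.186.211.139:
  62.0.0.0/7 (62.0.0.0 - 63.255.255.255) -> R15
  63.128.0.0/9 (63.128.0.0 - 63.255.255.255) -> R11
  63.184.0.0/14 (63.184.0.0 - 63.187.255.255) -> R18
  63.186.128.0/17 (63.186.128.0 - 63.186.255.255) -> R5
More-specific entries that do NOT match:
  63.186.211.152/30 (63.186.211.152 - 63.186.211.155) does not contain 63.186.211.139
  63.186.211.0/28 (63.186.211.0 - 63.186.211.15) does not contain 63.186.211.139
  63.186.211.0/25 (63.186.211.0 - 63.186.211.127) does not contain 63.186.211.139
  63.186.209.128/25 (63.186.209.128 - 63.186.209.255) does not contain 63.186.211.139
  63.186.80.0/21 (63.186.80.0 - 63.186.87.255) does not contain 63.186.211.139
Longest matching prefix is /17 -> next hop R5.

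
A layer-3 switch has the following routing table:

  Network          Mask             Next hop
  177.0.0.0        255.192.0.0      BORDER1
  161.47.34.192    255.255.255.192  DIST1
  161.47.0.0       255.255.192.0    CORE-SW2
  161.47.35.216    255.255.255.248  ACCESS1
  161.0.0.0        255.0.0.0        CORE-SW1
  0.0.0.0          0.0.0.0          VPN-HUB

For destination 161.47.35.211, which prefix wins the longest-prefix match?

161.47.0.0/18

Entries matching 161.47.35.211:
  0.0.0.0/0 (default, matches everything)
  161.0.0.0/8 (161.0.0.0 - 161.255.255.255)
  161.47.0.0/18 (161.47.0.0 - 161.47.63.255)
Most specific is 161.47.0.0/18.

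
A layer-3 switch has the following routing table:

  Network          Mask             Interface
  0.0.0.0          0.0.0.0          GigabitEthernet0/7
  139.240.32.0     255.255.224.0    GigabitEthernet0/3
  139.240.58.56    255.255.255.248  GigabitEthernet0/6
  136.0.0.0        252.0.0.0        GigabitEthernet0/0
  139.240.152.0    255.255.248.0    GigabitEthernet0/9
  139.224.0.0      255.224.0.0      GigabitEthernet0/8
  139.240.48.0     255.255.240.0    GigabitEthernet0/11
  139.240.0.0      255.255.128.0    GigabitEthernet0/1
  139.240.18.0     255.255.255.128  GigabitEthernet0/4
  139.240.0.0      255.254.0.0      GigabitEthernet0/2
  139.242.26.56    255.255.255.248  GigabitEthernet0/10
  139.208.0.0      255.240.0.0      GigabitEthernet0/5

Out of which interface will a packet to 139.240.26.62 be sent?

Routes whose prefix contains 139.240.26.62:
  0.0.0.0/0 (default, matches everything) -> GigabitEthernet0/7
  136.0.0.0/6 (136.0.0.0 - 139.255.255.255) -> GigabitEthernet0/0
  139.224.0.0/11 (139.224.0.0 - 139.255.255.255) -> GigabitEthernet0/8
  139.240.0.0/15 (139.240.0.0 - 139.241.255.255) -> GigabitEthernet0/2
  139.240.0.0/17 (139.240.0.0 - 139.240.127.255) -> GigabitEthernet0/1
More-specific entries that do NOT match:
  139.240.58.56/29 (139.240.58.56 - 139.240.58.63) does not contain 139.240.26.62
  139.242.26.56/29 (139.242.26.56 - 139.242.26.63) does not contain 139.240.26.62
  139.240.18.0/25 (139.240.18.0 - 139.240.18.127) does not contain 139.240.26.62
  139.240.152.0/21 (139.240.152.0 - 139.240.159.255) does not contain 139.240.26.62
  139.240.48.0/20 (139.240.48.0 - 139.240.63.255) does not contain 139.240.26.62
  139.240.32.0/19 (139.240.32.0 - 139.240.63.255) does not contain 139.240.26.62
Longest matching prefix is /17 -> interface GigabitEthernet0/1.

GigabitEthernet0/1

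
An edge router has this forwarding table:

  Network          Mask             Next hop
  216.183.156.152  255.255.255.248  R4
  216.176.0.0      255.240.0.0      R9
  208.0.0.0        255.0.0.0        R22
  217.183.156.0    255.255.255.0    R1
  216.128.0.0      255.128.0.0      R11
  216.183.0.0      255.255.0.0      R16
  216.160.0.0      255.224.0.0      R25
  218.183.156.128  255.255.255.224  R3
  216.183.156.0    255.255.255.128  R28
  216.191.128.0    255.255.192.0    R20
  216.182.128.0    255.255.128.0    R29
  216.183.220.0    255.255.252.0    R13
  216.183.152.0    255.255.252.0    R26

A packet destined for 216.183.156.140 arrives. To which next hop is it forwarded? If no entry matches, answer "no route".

Routes whose prefix contains 216.183.156.140:
  216.128.0.0/9 (216.128.0.0 - 216.255.255.255) -> R11
  216.160.0.0/11 (216.160.0.0 - 216.191.255.255) -> R25
  216.176.0.0/12 (216.176.0.0 - 216.191.255.255) -> R9
  216.183.0.0/16 (216.183.0.0 - 216.183.255.255) -> R16
More-specific entries that do NOT match:
  216.183.156.152/29 (216.183.156.152 - 216.183.156.159) does not contain 216.183.156.140
  218.183.156.128/27 (218.183.156.128 - 218.183.156.159) does not contain 216.183.156.140
  216.183.156.0/25 (216.183.156.0 - 216.183.156.127) does not contain 216.183.156.140
  217.183.156.0/24 (217.183.156.0 - 217.183.156.255) does not contain 216.183.156.140
  216.183.220.0/22 (216.183.220.0 - 216.183.223.255) does not contain 216.183.156.140
  216.183.152.0/22 (216.183.152.0 - 216.183.155.255) does not contain 216.183.156.140
  216.191.128.0/18 (216.191.128.0 - 216.191.191.255) does not contain 216.183.156.140
  216.182.128.0/17 (216.182.128.0 - 216.182.255.255) does not contain 216.183.156.140
Longest matching prefix is /16 -> next hop R16.

R16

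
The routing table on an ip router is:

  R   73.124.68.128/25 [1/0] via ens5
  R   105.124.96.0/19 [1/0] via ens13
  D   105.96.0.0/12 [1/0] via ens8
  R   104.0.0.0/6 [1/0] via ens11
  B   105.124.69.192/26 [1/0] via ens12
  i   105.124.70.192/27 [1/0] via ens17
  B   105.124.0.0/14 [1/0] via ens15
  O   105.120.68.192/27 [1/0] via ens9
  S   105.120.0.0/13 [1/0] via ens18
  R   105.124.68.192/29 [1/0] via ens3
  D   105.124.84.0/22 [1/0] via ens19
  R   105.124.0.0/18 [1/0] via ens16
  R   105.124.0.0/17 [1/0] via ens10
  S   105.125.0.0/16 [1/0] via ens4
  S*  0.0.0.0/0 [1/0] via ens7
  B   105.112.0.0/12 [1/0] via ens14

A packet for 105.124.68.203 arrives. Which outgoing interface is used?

ens10

Routes whose prefix contains 105.124.68.203:
  0.0.0.0/0 (default, matches everything) -> ens7
  104.0.0.0/6 (104.0.0.0 - 107.255.255.255) -> ens11
  105.112.0.0/12 (105.112.0.0 - 105.127.255.255) -> ens14
  105.120.0.0/13 (105.120.0.0 - 105.127.255.255) -> ens18
  105.124.0.0/14 (105.124.0.0 - 105.127.255.255) -> ens15
  105.124.0.0/17 (105.124.0.0 - 105.124.127.255) -> ens10
More-specific entries that do NOT match:
  105.124.68.192/29 (105.124.68.192 - 105.124.68.199) does not contain 105.124.68.203
  105.124.70.192/27 (105.124.70.192 - 105.124.70.223) does not contain 105.124.68.203
  105.120.68.192/27 (105.120.68.192 - 105.120.68.223) does not contain 105.124.68.203
  105.124.69.192/26 (105.124.69.192 - 105.124.69.255) does not contain 105.124.68.203
  73.124.68.128/25 (73.124.68.128 - 73.124.68.255) does not contain 105.124.68.203
  105.124.84.0/22 (105.124.84.0 - 105.124.87.255) does not contain 105.124.68.203
  105.124.96.0/19 (105.124.96.0 - 105.124.127.255) does not contain 105.124.68.203
  105.124.0.0/18 (105.124.0.0 - 105.124.63.255) does not contain 105.124.68.203
Longest matching prefix is /17 -> interface ens10.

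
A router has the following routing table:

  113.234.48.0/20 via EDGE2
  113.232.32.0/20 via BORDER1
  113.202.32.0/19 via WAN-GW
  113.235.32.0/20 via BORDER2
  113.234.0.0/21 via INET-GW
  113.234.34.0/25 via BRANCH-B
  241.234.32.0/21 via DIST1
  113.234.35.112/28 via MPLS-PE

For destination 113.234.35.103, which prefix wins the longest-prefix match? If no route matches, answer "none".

113.234.35.103 is outside every listed prefix and there is no default route.

none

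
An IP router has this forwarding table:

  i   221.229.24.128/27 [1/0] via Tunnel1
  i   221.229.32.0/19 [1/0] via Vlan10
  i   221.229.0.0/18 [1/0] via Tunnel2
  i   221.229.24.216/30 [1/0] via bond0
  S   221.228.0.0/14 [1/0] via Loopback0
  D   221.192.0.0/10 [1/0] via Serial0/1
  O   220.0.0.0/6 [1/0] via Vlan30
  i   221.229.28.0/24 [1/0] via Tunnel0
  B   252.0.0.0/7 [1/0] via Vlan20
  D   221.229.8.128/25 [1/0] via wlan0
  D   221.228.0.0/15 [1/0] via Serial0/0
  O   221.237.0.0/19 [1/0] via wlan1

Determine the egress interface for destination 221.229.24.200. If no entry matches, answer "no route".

Routes whose prefix contains 221.229.24.200:
  220.0.0.0/6 (220.0.0.0 - 223.255.255.255) -> Vlan30
  221.192.0.0/10 (221.192.0.0 - 221.255.255.255) -> Serial0/1
  221.228.0.0/14 (221.228.0.0 - 221.231.255.255) -> Loopback0
  221.228.0.0/15 (221.228.0.0 - 221.229.255.255) -> Serial0/0
  221.229.0.0/18 (221.229.0.0 - 221.229.63.255) -> Tunnel2
More-specific entries that do NOT match:
  221.229.24.216/30 (221.229.24.216 - 221.229.24.219) does not contain 221.229.24.200
  221.229.24.128/27 (221.229.24.128 - 221.229.24.159) does not contain 221.229.24.200
  221.229.8.128/25 (221.229.8.128 - 221.229.8.255) does not contain 221.229.24.200
  221.229.28.0/24 (221.229.28.0 - 221.229.28.255) does not contain 221.229.24.200
  221.229.32.0/19 (221.229.32.0 - 221.229.63.255) does not contain 221.229.24.200
  221.237.0.0/19 (221.237.0.0 - 221.237.31.255) does not contain 221.229.24.200
Longest matching prefix is /18 -> interface Tunnel2.

Tunnel2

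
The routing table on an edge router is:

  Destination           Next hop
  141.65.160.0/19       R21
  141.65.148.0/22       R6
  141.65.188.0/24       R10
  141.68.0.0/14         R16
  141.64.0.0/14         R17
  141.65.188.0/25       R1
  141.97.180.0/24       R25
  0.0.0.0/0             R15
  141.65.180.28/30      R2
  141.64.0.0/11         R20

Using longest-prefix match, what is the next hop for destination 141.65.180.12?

Routes whose prefix contains 141.65.180.12:
  0.0.0.0/0 (default, matches everything) -> R15
  141.64.0.0/11 (141.64.0.0 - 141.95.255.255) -> R20
  141.64.0.0/14 (141.64.0.0 - 141.67.255.255) -> R17
  141.65.160.0/19 (141.65.160.0 - 141.65.191.255) -> R21
More-specific entries that do NOT match:
  141.65.180.28/30 (141.65.180.28 - 141.65.180.31) does not contain 141.65.180.12
  141.65.188.0/25 (141.65.188.0 - 141.65.188.127) does not contain 141.65.180.12
  141.65.188.0/24 (141.65.188.0 - 141.65.188.255) does not contain 141.65.180.12
  141.97.180.0/24 (141.97.180.0 - 141.97.180.255) does not contain 141.65.180.12
  141.65.148.0/22 (141.65.148.0 - 141.65.151.255) does not contain 141.65.180.12
Longest matching prefix is /19 -> next hop R21.

R21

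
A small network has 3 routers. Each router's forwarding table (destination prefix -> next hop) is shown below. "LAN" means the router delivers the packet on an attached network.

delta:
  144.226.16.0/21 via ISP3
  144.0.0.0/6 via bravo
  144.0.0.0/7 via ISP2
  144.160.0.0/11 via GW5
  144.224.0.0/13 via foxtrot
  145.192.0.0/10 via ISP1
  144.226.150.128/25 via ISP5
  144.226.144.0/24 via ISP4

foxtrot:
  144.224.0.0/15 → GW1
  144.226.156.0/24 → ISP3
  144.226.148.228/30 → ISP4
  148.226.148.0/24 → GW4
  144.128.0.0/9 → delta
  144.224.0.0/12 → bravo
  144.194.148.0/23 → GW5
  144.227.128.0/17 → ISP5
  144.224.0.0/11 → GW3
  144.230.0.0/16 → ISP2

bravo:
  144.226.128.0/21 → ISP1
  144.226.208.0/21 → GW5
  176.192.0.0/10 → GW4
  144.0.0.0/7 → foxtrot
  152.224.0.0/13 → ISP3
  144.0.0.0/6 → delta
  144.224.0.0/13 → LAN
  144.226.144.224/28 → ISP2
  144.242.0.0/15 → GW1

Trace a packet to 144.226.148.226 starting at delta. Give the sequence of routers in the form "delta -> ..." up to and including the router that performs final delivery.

delta -> foxtrot -> bravo

At delta: longest match for 144.226.148.226 is 144.224.0.0/13 -> foxtrot
At foxtrot: longest match for 144.226.148.226 is 144.224.0.0/12 -> bravo
At bravo: longest match for 144.226.148.226 is 144.224.0.0/13 -> LAN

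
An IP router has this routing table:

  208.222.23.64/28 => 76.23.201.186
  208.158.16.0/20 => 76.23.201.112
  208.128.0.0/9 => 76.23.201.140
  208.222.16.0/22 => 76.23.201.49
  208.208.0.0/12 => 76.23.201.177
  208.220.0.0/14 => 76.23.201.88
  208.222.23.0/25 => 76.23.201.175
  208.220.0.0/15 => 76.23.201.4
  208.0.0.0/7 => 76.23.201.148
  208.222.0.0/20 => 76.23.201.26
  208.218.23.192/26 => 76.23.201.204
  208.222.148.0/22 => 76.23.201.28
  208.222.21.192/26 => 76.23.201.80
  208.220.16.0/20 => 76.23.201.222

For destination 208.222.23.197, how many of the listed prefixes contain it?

Prefixes containing 208.222.23.197:
  208.0.0.0/7 (208.0.0.0 - 209.255.255.255)
  208.128.0.0/9 (208.128.0.0 - 208.255.255.255)
  208.208.0.0/12 (208.208.0.0 - 208.223.255.255)
  208.220.0.0/14 (208.220.0.0 - 208.223.255.255)
Total matching entries: 4.

4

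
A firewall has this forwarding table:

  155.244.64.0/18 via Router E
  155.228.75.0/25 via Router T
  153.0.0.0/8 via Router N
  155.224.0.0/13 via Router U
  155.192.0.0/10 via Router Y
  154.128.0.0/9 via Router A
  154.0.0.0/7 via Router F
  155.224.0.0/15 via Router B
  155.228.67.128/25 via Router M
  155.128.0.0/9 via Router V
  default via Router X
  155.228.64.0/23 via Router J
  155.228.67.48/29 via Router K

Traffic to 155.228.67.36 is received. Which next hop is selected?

Router U

Routes whose prefix contains 155.228.67.36:
  0.0.0.0/0 (default, matches everything) -> Router X
  154.0.0.0/7 (154.0.0.0 - 155.255.255.255) -> Router F
  155.128.0.0/9 (155.128.0.0 - 155.255.255.255) -> Router V
  155.192.0.0/10 (155.192.0.0 - 155.255.255.255) -> Router Y
  155.224.0.0/13 (155.224.0.0 - 155.231.255.255) -> Router U
More-specific entries that do NOT match:
  155.228.67.48/29 (155.228.67.48 - 155.228.67.55) does not contain 155.228.67.36
  155.228.75.0/25 (155.228.75.0 - 155.228.75.127) does not contain 155.228.67.36
  155.228.67.128/25 (155.228.67.128 - 155.228.67.255) does not contain 155.228.67.36
  155.228.64.0/23 (155.228.64.0 - 155.228.65.255) does not contain 155.228.67.36
  155.244.64.0/18 (155.244.64.0 - 155.244.127.255) does not contain 155.228.67.36
  155.224.0.0/15 (155.224.0.0 - 155.225.255.255) does not contain 155.228.67.36
Longest matching prefix is /13 -> next hop Router U.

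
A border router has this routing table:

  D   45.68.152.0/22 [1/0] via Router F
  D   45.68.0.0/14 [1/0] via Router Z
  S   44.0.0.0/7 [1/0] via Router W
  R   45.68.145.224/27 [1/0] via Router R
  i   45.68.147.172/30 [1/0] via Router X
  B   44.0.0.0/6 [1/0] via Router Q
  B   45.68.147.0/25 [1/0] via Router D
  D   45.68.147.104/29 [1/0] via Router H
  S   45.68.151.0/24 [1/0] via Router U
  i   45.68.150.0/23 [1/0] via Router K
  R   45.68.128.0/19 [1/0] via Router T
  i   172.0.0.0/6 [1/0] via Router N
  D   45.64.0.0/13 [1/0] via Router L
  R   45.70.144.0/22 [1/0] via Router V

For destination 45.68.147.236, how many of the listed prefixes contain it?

5

Prefixes containing 45.68.147.236:
  44.0.0.0/6 (44.0.0.0 - 47.255.255.255)
  44.0.0.0/7 (44.0.0.0 - 45.255.255.255)
  45.64.0.0/13 (45.64.0.0 - 45.71.255.255)
  45.68.0.0/14 (45.68.0.0 - 45.71.255.255)
  45.68.128.0/19 (45.68.128.0 - 45.68.159.255)
Total matching entries: 5.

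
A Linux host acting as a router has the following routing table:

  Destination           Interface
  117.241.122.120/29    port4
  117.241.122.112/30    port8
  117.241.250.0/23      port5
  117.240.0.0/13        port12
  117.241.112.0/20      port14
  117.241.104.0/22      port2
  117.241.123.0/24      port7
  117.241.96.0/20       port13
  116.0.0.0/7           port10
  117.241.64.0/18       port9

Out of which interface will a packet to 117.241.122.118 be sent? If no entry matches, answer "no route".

Routes whose prefix contains 117.241.122.118:
  116.0.0.0/7 (116.0.0.0 - 117.255.255.255) -> port10
  117.240.0.0/13 (117.240.0.0 - 117.247.255.255) -> port12
  117.241.64.0/18 (117.241.64.0 - 117.241.127.255) -> port9
  117.241.112.0/20 (117.241.112.0 - 117.241.127.255) -> port14
More-specific entries that do NOT match:
  117.241.122.112/30 (117.241.122.112 - 117.241.122.115) does not contain 117.241.122.118
  117.241.122.120/29 (117.241.122.120 - 117.241.122.127) does not contain 117.241.122.118
  117.241.123.0/24 (117.241.123.0 - 117.241.123.255) does not contain 117.241.122.118
  117.241.250.0/23 (117.241.250.0 - 117.241.251.255) does not contain 117.241.122.118
  117.241.104.0/22 (117.241.104.0 - 117.241.107.255) does not contain 117.241.122.118
Longest matching prefix is /20 -> interface port14.

port14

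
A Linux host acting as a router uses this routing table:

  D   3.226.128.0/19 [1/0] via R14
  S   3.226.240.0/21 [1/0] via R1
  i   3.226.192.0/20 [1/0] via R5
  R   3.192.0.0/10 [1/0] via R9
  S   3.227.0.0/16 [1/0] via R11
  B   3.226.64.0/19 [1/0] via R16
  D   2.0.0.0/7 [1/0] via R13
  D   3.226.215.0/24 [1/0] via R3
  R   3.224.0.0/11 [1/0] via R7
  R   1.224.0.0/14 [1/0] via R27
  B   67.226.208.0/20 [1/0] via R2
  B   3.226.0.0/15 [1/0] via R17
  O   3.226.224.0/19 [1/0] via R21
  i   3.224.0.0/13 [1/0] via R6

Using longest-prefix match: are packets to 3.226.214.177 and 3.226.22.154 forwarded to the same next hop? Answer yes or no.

3.226.214.177: longest match 3.226.0.0/15 -> R17
3.226.22.154: longest match 3.226.0.0/15 -> R17

yes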